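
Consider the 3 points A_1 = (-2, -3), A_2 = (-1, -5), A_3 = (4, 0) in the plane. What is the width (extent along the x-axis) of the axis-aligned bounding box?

max x = 4, min x = -2, so width = 6.

6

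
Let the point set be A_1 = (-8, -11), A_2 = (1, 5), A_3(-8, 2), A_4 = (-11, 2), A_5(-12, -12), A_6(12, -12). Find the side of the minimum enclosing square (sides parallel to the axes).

The bounding box has width 24 and height 17.
An axis-aligned square enclosing the set must have side ≥ max(width, height).
So the minimum side is max(24, 17) = 24.

24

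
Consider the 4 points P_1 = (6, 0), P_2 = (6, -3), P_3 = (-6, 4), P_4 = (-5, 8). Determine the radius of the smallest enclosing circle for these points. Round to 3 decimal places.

7.778

A smallest enclosing disk is always determined by at most three of the input points on its boundary.
The farthest pair is P_2–P_4 with squared distance 242. The circle on this segment as diameter has centre (0.5, 2.5) and r² = 242/4 = 60.5.
Check P_1: distance² to centre = 36.5 ≤ 60.5, so it lies inside.
All remaining points lie in this disk, and no smaller disk contains both endpoints, so this is the minimum enclosing circle.
r = √(60.5) ≈ 7.778.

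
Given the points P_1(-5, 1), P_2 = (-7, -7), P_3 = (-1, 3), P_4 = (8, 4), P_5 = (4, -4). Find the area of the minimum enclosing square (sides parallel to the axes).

225

The bounding box has width 15 and height 11.
An axis-aligned square enclosing the set must have side ≥ max(width, height).
So the minimum side is max(15, 11) = 15.
Area = 15² = 225.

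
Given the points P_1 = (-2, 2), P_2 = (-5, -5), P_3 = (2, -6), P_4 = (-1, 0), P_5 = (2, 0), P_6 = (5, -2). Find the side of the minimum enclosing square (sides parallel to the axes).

The bounding box has width 10 and height 8.
An axis-aligned square enclosing the set must have side ≥ max(width, height).
So the minimum side is max(10, 8) = 10.

10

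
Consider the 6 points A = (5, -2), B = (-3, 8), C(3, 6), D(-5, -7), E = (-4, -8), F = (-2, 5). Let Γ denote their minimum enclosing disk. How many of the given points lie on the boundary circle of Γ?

3

By Welzl's lemma the MEC is supported by two points (diametrically opposite) or three points (on a circumcircle).
The minimum enclosing circle is determined by three boundary points: B, C, E.
Their circumcentre is (-33/14, -1/14) with r² = 6425/98.
The farthest remaining point A is at distance² 5669/98 ≤ 6425/98.
The points at distance exactly r from the centre are B, C, E — 3 points.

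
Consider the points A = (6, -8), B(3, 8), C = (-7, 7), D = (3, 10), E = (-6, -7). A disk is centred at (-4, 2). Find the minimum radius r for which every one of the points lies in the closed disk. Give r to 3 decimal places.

14.142

The required radius is the distance from (-4, 2) to the farthest point.
Squared distances: 200, 85, 34, 113, 85.
Maximum is 200, attained at A.
r = √200 ≈ 14.142.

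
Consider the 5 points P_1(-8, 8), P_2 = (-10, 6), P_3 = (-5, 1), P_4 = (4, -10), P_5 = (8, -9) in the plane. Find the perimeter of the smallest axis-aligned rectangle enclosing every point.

Width = max x − min x = 8 − (-10) = 18.
Height = max y − min y = 8 − (-10) = 18.
Perimeter = 2(18 + 18) = 72.

72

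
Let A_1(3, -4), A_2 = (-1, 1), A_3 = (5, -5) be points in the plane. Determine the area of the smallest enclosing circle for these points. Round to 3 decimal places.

Side lengths²: A_1A_2² = 41, A_1A_3² = 5, A_2A_3² = 72.
Since A_2A_3² = 72 ≥ 41 + 5 = 46, the angle opposite A_2A_3 is not acute, so the smallest enclosing circle has A_2A_3 as diameter.
Centre = midpoint of A_2A_3 = (2, -2), r² = 72/4 = 18.
Area = π·r² = π·18 ≈ 56.549.

56.549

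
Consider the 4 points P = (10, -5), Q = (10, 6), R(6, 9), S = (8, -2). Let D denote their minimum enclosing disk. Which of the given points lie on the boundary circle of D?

P, R

By Welzl's lemma the MEC is supported by two points (diametrically opposite) or three points (on a circumcircle).
The farthest pair is P–R with squared distance 212. The circle on this segment as diameter has centre (8, 2) and r² = 212/4 = 53.
Check Q: distance² to centre = 20 ≤ 53, so it lies inside.
All remaining points lie in this disk, and no smaller disk contains both endpoints, so this is the minimum enclosing circle.
The points at distance exactly r from the centre are P, R — 2 points.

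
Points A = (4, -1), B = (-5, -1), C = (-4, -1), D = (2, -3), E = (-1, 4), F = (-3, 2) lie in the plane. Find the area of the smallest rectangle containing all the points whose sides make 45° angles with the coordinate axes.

45

In coordinates u = x + y, v = x − y the rectangle is axis-aligned; the map (x,y)→(u,v) scales areas by 2.
u-values: 3, -6, -5, -1, 3, -1; range = 3 − (-6) = 9.
v-values: 5, -4, -3, 5, -5, -5; range = 5 − (-5) = 10.
Area = (9 × 10) / 2 = 45.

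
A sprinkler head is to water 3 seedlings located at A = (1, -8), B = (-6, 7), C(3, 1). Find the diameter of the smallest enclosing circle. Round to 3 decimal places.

Side lengths²: AB² = 274, AC² = 85, BC² = 117.
Since AB² = 274 ≥ 117 + 85 = 202, the angle opposite AB is not acute, so the smallest enclosing circle has AB as diameter.
Centre = midpoint of AB = (-2.5, -0.5), r² = 274/4 = 68.5.
Diameter = 2r = 2√(68.5) ≈ 16.553.

16.553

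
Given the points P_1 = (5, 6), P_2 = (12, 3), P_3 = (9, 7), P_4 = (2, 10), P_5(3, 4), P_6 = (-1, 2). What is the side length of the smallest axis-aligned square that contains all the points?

The bounding box has width 13 and height 8.
An axis-aligned square enclosing the set must have side ≥ max(width, height).
So the minimum side is max(13, 8) = 13.

13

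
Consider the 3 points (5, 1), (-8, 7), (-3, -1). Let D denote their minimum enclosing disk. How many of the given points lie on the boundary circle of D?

2

Call the three points A, B, C in the order given.
Side lengths²: AB² = 205, AC² = 68, BC² = 89.
Since AB² = 205 ≥ 89 + 68 = 157, the angle opposite AB is not acute, so the smallest enclosing circle has AB as diameter.
Centre = midpoint of AB = (-1.5, 4), r² = 205/4 = 51.25.
The points at distance exactly r from the centre are (5, 1), (-8, 7) — 2 points.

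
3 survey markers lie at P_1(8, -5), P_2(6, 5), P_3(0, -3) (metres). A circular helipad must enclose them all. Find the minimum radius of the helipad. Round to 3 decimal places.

Side lengths²: P_1P_2² = 104, P_1P_3² = 68, P_2P_3² = 100.
Since P_1P_2² = 104 < 100 + 68 = 168, the triangle is acute, so the smallest enclosing circle is the circumcircle.
Circumcentre = (93/19, -8/19), r² = 11050/361.
r = √(11050/361) ≈ 5.533.

5.533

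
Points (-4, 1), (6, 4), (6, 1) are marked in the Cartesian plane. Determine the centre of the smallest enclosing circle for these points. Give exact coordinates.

(1, 2.5)

Call the three points A, B, C in the order given.
Side lengths²: AB² = 109, AC² = 100, BC² = 9.
Since AB² = 109 ≥ 100 + 9 = 109, the angle opposite AB is not acute, so the smallest enclosing circle has AB as diameter.
Centre = midpoint of AB = (1, 2.5), r² = 109/4 = 27.25.
Centre = (1, 2.5).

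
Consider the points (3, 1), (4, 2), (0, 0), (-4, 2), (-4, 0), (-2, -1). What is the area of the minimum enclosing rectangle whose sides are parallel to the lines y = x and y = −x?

In coordinates u = x + y, v = x − y the rectangle is axis-aligned; the map (x,y)→(u,v) scales areas by 2.
u-values: 4, 6, 0, -2, -4, -3; range = 6 − (-4) = 10.
v-values: 2, 2, 0, -6, -4, -1; range = 2 − (-6) = 8.
Area = (10 × 8) / 2 = 40.

40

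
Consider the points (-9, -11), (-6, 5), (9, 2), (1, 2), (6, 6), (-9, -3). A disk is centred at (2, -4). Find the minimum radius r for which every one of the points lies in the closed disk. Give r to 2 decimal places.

The required radius is the distance from (2, -4) to the farthest point.
Squared distances: 170, 145, 85, 37, 116, 122.
Maximum is 170, attained at (-9, -11).
r = √170 ≈ 13.04.

13.04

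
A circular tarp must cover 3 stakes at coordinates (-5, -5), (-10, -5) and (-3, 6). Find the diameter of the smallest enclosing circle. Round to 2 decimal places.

13.04

Call the three points A, B, C in the order given.
Side lengths²: AB² = 25, AC² = 125, BC² = 170.
Since BC² = 170 ≥ 125 + 25 = 150, the angle opposite BC is not acute, so the smallest enclosing circle has BC as diameter.
Centre = midpoint of BC = (-6.5, 0.5), r² = 170/4 = 42.5.
Diameter = 2r = 2√(42.5) ≈ 13.04.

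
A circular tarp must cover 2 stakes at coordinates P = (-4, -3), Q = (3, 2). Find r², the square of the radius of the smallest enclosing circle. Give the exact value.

The smallest circle enclosing two points has them as diameter endpoints.
Centre = midpoint = (-0.5, -0.5); r² = |PQ|²/4 = 74/4 = 18.5.

18.5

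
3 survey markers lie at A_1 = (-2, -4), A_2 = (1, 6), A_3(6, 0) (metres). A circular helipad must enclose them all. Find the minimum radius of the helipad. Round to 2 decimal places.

Side lengths²: A_1A_2² = 109, A_1A_3² = 80, A_2A_3² = 61.
Since A_1A_2² = 109 < 80 + 61 = 141, the triangle is acute, so the smallest enclosing circle is the circumcircle.
Circumcentre = (23/34, 11/17), r² = 33245/1156.
r = √(33245/1156) ≈ 5.36.

5.36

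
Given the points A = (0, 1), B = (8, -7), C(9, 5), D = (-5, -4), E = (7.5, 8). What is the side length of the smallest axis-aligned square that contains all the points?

The bounding box has width 14 and height 15.
An axis-aligned square enclosing the set must have side ≥ max(width, height).
So the minimum side is max(14, 15) = 15.

15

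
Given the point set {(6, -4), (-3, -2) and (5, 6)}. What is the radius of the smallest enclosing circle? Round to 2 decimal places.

5.96

Call the three points A, B, C in the order given.
Side lengths²: AB² = 85, AC² = 101, BC² = 128.
Since BC² = 128 < 101 + 85 = 186, the triangle is acute, so the smallest enclosing circle is the circumcircle.
Circumcentre = (51/22, 15/22), r² = 8585/242.
r = √(8585/242) ≈ 5.96.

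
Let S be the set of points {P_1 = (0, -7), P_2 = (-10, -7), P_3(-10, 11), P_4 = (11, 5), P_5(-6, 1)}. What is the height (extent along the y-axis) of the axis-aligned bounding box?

18

max y = 11, min y = -7, so height = 18.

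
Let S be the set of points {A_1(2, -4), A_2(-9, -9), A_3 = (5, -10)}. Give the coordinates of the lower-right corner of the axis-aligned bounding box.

x-range [-9, 5], y-range [-10, -4].
The lower-right corner is (5, -10).

(5, -10)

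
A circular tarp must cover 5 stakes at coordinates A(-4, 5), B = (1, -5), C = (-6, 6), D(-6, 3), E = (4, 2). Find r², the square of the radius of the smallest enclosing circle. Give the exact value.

71485/1681

By Welzl's lemma the MEC is supported by two points (diametrically opposite) or three points (on a circumcircle).
The minimum enclosing circle is determined by three boundary points: B, C, E.
Their circumcentre is (-97/41, 24/41) with r² = 71485/1681.
The farthest remaining point A is at distance² 37250/1681 ≤ 71485/1681.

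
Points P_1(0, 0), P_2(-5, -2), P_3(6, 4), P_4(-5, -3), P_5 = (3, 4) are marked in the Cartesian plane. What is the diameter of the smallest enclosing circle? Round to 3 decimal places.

13.038

The minimum enclosing circle of a finite set is fixed by two of the points (as a diameter) or three (as a circumcircle).
The farthest pair is P_3–P_4 with squared distance 170. The circle on this segment as diameter has centre (0.5, 0.5) and r² = 170/4 = 42.5.
Check P_1: distance² to centre = 0.5 ≤ 42.5, so it lies inside.
All remaining points lie in this disk, and no smaller disk contains both endpoints, so this is the minimum enclosing circle.
Diameter = 2r = 2√(42.5) ≈ 13.038.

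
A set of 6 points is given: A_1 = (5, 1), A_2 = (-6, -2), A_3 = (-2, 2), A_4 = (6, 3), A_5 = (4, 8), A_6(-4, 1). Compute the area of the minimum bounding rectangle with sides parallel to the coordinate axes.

x ranges over [-6, 6], width 12.
y ranges over [-2, 8], height 10.
Area = 12 × 10 = 120.

120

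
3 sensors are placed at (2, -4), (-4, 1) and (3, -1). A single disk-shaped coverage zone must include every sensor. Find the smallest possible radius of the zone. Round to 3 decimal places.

3.909

Call the three points A, B, C in the order given.
Side lengths²: AB² = 61, AC² = 10, BC² = 53.
Since AB² = 61 < 53 + 10 = 63, the triangle is acute, so the smallest enclosing circle is the circumcircle.
Circumcentre = (-41/46, -63/46), r² = 16165/1058.
r = √(16165/1058) ≈ 3.909.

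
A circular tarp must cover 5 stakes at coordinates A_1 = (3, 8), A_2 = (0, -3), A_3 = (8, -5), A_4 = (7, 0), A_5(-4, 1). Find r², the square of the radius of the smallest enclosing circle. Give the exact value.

A smallest enclosing disk is always determined by at most three of the input points on its boundary.
The minimum enclosing circle is determined by three boundary points: A_1, A_3, A_5.
Their circumcentre is (10/3, 2/3) with r² = 485/9.
The farthest remaining point A_2 is at distance² 221/9 ≤ 485/9.

485/9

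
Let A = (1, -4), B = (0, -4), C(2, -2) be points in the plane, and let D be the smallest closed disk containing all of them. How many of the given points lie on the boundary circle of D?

Side lengths²: AB² = 1, AC² = 5, BC² = 8.
Since BC² = 8 ≥ 5 + 1 = 6, the angle opposite BC is not acute, so the smallest enclosing circle has BC as diameter.
Centre = midpoint of BC = (1, -3), r² = 8/4 = 2.
The points at distance exactly r from the centre are B, C — 2 points.

2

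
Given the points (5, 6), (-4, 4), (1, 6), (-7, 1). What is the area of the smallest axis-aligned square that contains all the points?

The bounding box has width 12 and height 5.
An axis-aligned square enclosing the set must have side ≥ max(width, height).
So the minimum side is max(12, 5) = 12.
Area = 12² = 144.

144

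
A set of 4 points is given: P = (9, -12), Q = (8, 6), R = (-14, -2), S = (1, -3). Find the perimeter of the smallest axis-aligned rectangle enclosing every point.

82

Width = max x − min x = 9 − (-14) = 23.
Height = max y − min y = 6 − (-12) = 18.
Perimeter = 2(23 + 18) = 82.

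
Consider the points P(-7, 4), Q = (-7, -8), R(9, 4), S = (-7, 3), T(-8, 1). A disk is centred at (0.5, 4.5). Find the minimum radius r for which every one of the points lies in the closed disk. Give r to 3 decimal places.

The required radius is the distance from (0.5, 4.5) to the farthest point.
Squared distances: 56.5, 212.5, 72.5, 58.5, 84.5.
Maximum is 212.5, attained at Q.
r = √(212.5) ≈ 14.577.

14.577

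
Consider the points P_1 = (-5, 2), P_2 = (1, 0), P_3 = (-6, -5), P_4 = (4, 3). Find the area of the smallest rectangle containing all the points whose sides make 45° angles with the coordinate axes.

In coordinates u = x + y, v = x − y the rectangle is axis-aligned; the map (x,y)→(u,v) scales areas by 2.
u-values: -3, 1, -11, 7; range = 7 − (-11) = 18.
v-values: -7, 1, -1, 1; range = 1 − (-7) = 8.
Area = (18 × 8) / 2 = 72.

72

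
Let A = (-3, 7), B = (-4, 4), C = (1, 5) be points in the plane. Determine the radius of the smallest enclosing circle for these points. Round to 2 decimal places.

2.58

Side lengths²: AB² = 10, AC² = 20, BC² = 26.
Since BC² = 26 < 20 + 10 = 30, the triangle is acute, so the smallest enclosing circle is the circumcircle.
Circumcentre = (-11/7, 34/7), r² = 325/49.
r = √(325/49) ≈ 2.58.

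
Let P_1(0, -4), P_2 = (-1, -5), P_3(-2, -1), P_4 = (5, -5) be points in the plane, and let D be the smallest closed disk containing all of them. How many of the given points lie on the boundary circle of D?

2

The farthest pair is P_3–P_4 with squared distance 65. The circle on this segment as diameter has centre (1.5, -3) and r² = 65/4 = 16.25.
Check P_1: distance² to centre = 3.25 ≤ 16.25, so it lies inside.
All remaining points lie in this disk, and no smaller disk contains both endpoints, so this is the minimum enclosing circle.
The points at distance exactly r from the centre are P_3, P_4 — 2 points.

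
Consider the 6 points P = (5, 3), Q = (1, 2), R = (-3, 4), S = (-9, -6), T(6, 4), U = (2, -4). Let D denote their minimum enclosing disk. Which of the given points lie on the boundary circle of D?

A smallest enclosing disk is always determined by at most three of the input points on its boundary.
The farthest pair is S–T with squared distance 325. The circle on this segment as diameter has centre (-1.5, -1) and r² = 325/4 = 81.25.
Check P: distance² to centre = 58.25 ≤ 81.25, so it lies inside.
All remaining points lie in this disk, and no smaller disk contains both endpoints, so this is the minimum enclosing circle.
The points at distance exactly r from the centre are S, T — 2 points.

S, T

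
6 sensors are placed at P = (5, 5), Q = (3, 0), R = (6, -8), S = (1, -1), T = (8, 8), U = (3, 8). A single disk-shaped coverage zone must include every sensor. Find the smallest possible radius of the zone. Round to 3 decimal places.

The minimum enclosing circle of a finite set is fixed by two of the points (as a diameter) or three (as a circumcircle).
The minimum enclosing circle is determined by three boundary points: R, T, U.
Their circumcentre is (5.5, 0.1875) with r² = 67.28515625.
The farthest remaining point P is at distance² 23.41015625 ≤ 67.28515625.
r = √(67.28515625) ≈ 8.203.

8.203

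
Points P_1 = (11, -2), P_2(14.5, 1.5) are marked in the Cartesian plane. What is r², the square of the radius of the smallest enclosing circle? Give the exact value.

6.125

The smallest circle enclosing two points has them as diameter endpoints.
Centre = midpoint = (12.75, -0.25); r² = |P_1P_2|²/4 = 24.5/4 = 6.125.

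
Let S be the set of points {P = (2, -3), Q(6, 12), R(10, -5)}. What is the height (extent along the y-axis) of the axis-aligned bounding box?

17

max y = 12, min y = -5, so height = 17.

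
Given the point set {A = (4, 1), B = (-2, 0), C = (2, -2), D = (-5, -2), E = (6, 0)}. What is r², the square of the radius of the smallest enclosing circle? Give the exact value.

31.25

A smallest enclosing disk is always determined by at most three of the input points on its boundary.
The farthest pair is D–E with squared distance 125. The circle on this segment as diameter has centre (0.5, -1) and r² = 125/4 = 31.25.
Check A: distance² to centre = 16.25 ≤ 31.25, so it lies inside.
All remaining points lie in this disk, and no smaller disk contains both endpoints, so this is the minimum enclosing circle.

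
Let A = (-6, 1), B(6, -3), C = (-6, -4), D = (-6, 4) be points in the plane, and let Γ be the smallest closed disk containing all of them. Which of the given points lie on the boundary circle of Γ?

B, C, D

By Welzl's lemma the MEC is supported by two points (diametrically opposite) or three points (on a circumcircle).
The minimum enclosing circle is determined by three boundary points: B, C, D.
Their circumcentre is (-7/24, 0) with r² = 27985/576.
The farthest remaining point A is at distance² 19345/576 ≤ 27985/576.
The points at distance exactly r from the centre are B, C, D — 3 points.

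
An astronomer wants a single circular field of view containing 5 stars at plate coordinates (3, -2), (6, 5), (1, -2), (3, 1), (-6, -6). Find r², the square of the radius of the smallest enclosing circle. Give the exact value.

A smallest enclosing disk is always determined by at most three of the input points on its boundary.
The farthest pair is (6, 5)–(-6, -6) with squared distance 265. The circle on this segment as diameter has centre (0, -0.5) and r² = 265/4 = 66.25.
Check (3, -2): distance² to centre = 11.25 ≤ 66.25, so it lies inside.
All remaining points lie in this disk, and no smaller disk contains both endpoints, so this is the minimum enclosing circle.

66.25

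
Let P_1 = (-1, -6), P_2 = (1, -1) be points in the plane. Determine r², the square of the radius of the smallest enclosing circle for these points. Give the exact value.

The smallest circle enclosing two points has them as diameter endpoints.
Centre = midpoint = (0, -3.5); r² = |P_1P_2|²/4 = 29/4 = 7.25.

7.25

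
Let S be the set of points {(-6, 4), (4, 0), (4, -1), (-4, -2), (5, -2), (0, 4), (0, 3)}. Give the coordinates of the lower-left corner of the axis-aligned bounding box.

(-6, -2)

x-range [-6, 5], y-range [-2, 4].
The lower-left corner is (-6, -2).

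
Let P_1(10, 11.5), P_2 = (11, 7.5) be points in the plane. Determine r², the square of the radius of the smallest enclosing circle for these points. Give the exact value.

The smallest circle enclosing two points has them as diameter endpoints.
Centre = midpoint = (10.5, 9.5); r² = |P_1P_2|²/4 = 17/4 = 4.25.

4.25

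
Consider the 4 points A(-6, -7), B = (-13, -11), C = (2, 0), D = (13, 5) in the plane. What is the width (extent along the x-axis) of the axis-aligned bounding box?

max x = 13, min x = -13, so width = 26.

26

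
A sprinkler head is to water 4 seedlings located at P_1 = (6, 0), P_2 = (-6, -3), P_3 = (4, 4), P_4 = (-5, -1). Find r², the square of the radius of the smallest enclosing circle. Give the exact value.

12665/324

The minimum enclosing circle of a finite set is fixed by two of the points (as a diameter) or three (as a circumcircle).
The minimum enclosing circle is determined by three boundary points: P_1, P_2, P_3.
Their circumcentre is (-2/9, -11/18) with r² = 12665/324.
The farthest remaining point P_4 is at distance² 7445/324 ≤ 12665/324.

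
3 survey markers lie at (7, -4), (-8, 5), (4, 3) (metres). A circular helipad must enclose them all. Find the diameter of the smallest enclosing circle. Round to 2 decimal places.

Call the three points A, B, C in the order given.
Side lengths²: AB² = 306, AC² = 58, BC² = 148.
Since AB² = 306 ≥ 148 + 58 = 206, the angle opposite AB is not acute, so the smallest enclosing circle has AB as diameter.
Centre = midpoint of AB = (-0.5, 0.5), r² = 306/4 = 76.5.
Diameter = 2r = 2√(76.5) ≈ 17.49.

17.49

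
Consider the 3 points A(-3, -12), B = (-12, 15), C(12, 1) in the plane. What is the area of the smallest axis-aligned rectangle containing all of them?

648

x ranges over [-12, 12], width 24.
y ranges over [-12, 15], height 27.
Area = 24 × 27 = 648.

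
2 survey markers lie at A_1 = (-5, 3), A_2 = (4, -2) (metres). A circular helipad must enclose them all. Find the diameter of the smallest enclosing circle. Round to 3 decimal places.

The smallest circle enclosing two points has them as diameter endpoints.
Centre = midpoint = (-0.5, 0.5); r² = |A_1A_2|²/4 = 106/4 = 26.5.
Diameter = 2r = 2√(26.5) ≈ 10.296.

10.296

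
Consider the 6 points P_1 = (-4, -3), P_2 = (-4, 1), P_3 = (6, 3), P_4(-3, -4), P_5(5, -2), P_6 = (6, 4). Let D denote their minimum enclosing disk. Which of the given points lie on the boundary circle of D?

P_1, P_6

The minimum enclosing circle of a finite set is fixed by two of the points (as a diameter) or three (as a circumcircle).
The farthest pair is P_1–P_6 with squared distance 149. The circle on this segment as diameter has centre (1, 0.5) and r² = 149/4 = 37.25.
Check P_2: distance² to centre = 25.25 ≤ 37.25, so it lies inside.
All remaining points lie in this disk, and no smaller disk contains both endpoints, so this is the minimum enclosing circle.
The points at distance exactly r from the centre are P_1, P_6 — 2 points.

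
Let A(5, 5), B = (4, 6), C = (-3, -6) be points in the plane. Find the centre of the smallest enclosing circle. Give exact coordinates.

(0.5, 0)

Side lengths²: AB² = 2, AC² = 185, BC² = 193.
Since BC² = 193 ≥ 185 + 2 = 187, the angle opposite BC is not acute, so the smallest enclosing circle has BC as diameter.
Centre = midpoint of BC = (0.5, 0), r² = 193/4 = 48.25.
Centre = (0.5, 0).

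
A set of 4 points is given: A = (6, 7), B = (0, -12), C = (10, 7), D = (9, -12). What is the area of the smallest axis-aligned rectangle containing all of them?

x ranges over [0, 10], width 10.
y ranges over [-12, 7], height 19.
Area = 10 × 19 = 190.

190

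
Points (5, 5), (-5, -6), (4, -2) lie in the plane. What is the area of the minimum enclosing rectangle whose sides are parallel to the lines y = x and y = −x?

In coordinates u = x + y, v = x − y the rectangle is axis-aligned; the map (x,y)→(u,v) scales areas by 2.
u-values: 10, -11, 2; range = 10 − (-11) = 21.
v-values: 0, 1, 6; range = 6 − 0 = 6.
Area = (21 × 6) / 2 = 63.

63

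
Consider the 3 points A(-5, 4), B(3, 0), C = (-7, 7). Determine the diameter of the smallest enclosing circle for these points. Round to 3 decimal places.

Side lengths²: AB² = 80, AC² = 13, BC² = 149.
Since BC² = 149 ≥ 80 + 13 = 93, the angle opposite BC is not acute, so the smallest enclosing circle has BC as diameter.
Centre = midpoint of BC = (-2, 3.5), r² = 149/4 = 37.25.
Diameter = 2r = 2√(37.25) ≈ 12.207.

12.207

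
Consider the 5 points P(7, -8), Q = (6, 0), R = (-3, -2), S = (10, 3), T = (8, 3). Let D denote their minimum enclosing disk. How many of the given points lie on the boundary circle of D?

The minimum enclosing circle is determined by three boundary points: P, R, S.
Their circumcentre is (4.203125, -1.328125) with r² = 52.3364257812.
The farthest remaining point T is at distance² 33.1489257812 ≤ 52.3364257812.
The points at distance exactly r from the centre are P, R, S — 3 points.

3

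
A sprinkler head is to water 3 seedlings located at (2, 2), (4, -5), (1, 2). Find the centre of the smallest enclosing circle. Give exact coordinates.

Call the three points A, B, C in the order given.
Side lengths²: AB² = 53, AC² = 1, BC² = 58.
Since BC² = 58 ≥ 53 + 1 = 54, the angle opposite BC is not acute, so the smallest enclosing circle has BC as diameter.
Centre = midpoint of BC = (2.5, -1.5), r² = 58/4 = 14.5.
Centre = (2.5, -1.5).

(2.5, -1.5)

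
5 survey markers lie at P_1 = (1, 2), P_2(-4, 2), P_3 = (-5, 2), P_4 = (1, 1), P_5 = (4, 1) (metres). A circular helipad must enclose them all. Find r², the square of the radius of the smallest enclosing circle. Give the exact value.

The minimum enclosing circle of a finite set is fixed by two of the points (as a diameter) or three (as a circumcircle).
The farthest pair is P_3–P_5 with squared distance 82. The circle on this segment as diameter has centre (-0.5, 1.5) and r² = 82/4 = 20.5.
Check P_1: distance² to centre = 2.5 ≤ 20.5, so it lies inside.
All remaining points lie in this disk, and no smaller disk contains both endpoints, so this is the minimum enclosing circle.

20.5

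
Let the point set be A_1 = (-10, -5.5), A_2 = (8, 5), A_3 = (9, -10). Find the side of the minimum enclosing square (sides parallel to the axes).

The bounding box has width 19 and height 15.
An axis-aligned square enclosing the set must have side ≥ max(width, height).
So the minimum side is max(19, 15) = 19.

19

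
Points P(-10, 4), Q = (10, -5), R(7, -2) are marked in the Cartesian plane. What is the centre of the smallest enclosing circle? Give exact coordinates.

(0, -0.5)

Side lengths²: PQ² = 481, PR² = 325, QR² = 18.
Since PQ² = 481 ≥ 325 + 18 = 343, the angle opposite PQ is not acute, so the smallest enclosing circle has PQ as diameter.
Centre = midpoint of PQ = (0, -0.5), r² = 481/4 = 120.25.
Centre = (0, -0.5).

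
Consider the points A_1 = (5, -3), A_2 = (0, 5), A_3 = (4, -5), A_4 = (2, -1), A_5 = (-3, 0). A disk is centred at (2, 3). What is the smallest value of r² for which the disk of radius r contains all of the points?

The required radius is the distance from (2, 3) to the farthest point.
Squared distances: 45, 8, 68, 16, 34.
Maximum is 68, attained at A_3.

68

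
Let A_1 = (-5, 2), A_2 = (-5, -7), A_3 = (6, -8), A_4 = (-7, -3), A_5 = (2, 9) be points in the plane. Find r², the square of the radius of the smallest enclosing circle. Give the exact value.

1525/18

The minimum enclosing circle is determined by three boundary points: A_2, A_3, A_5.
Their circumcentre is (7/6, -1/6) with r² = 1525/18.
The farthest remaining point A_4 is at distance² 1345/18 ≤ 1525/18.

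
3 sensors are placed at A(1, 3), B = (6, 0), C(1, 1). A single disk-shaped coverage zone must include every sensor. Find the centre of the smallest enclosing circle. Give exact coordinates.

(3.5, 1.5)

Side lengths²: AB² = 34, AC² = 4, BC² = 26.
Since AB² = 34 ≥ 26 + 4 = 30, the angle opposite AB is not acute, so the smallest enclosing circle has AB as diameter.
Centre = midpoint of AB = (3.5, 1.5), r² = 34/4 = 8.5.
Centre = (3.5, 1.5).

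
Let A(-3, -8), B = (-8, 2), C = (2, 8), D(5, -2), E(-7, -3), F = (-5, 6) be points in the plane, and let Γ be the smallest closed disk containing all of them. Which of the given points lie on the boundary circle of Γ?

A, C

The minimum enclosing circle of a finite set is fixed by two of the points (as a diameter) or three (as a circumcircle).
The farthest pair is A–C with squared distance 281. The circle on this segment as diameter has centre (-0.5, 0) and r² = 281/4 = 70.25.
Check B: distance² to centre = 60.25 ≤ 70.25, so it lies inside.
All remaining points lie in this disk, and no smaller disk contains both endpoints, so this is the minimum enclosing circle.
The points at distance exactly r from the centre are A, C — 2 points.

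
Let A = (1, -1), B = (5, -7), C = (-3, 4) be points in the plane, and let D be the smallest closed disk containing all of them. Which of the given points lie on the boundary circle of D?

B, C

Side lengths²: AB² = 52, AC² = 41, BC² = 185.
Since BC² = 185 ≥ 52 + 41 = 93, the angle opposite BC is not acute, so the smallest enclosing circle has BC as diameter.
Centre = midpoint of BC = (1, -1.5), r² = 185/4 = 46.25.
The points at distance exactly r from the centre are B, C — 2 points.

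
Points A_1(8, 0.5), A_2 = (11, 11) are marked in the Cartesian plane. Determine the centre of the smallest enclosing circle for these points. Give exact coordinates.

The smallest circle enclosing two points has them as diameter endpoints.
Centre = midpoint = (9.5, 5.75); r² = |A_1A_2|²/4 = 119.25/4 = 29.8125.
Centre = (9.5, 5.75).

(9.5, 5.75)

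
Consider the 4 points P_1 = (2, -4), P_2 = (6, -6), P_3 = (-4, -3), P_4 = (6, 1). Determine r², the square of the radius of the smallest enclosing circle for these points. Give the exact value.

A smallest enclosing disk is always determined by at most three of the input points on its boundary.
The minimum enclosing circle is determined by three boundary points: P_2, P_3, P_4.
Their circumcentre is (1.6, -2.5) with r² = 31.61.
The farthest remaining point P_1 is at distance² 2.41 ≤ 31.61.

31.61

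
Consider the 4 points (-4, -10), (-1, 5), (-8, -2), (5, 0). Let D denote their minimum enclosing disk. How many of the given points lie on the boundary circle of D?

A smallest enclosing disk is always determined by at most three of the input points on its boundary.
The minimum enclosing circle is determined by three boundary points: (-4, -10), (-1, 5), (5, 0).
Their circumcentre is (-31/14, -179/70) with r² = 143533/2450.
The farthest remaining point (-8, -2) is at distance² 82773/2450 ≤ 143533/2450.
The points at distance exactly r from the centre are (-4, -10), (-1, 5), (5, 0) — 3 points.

3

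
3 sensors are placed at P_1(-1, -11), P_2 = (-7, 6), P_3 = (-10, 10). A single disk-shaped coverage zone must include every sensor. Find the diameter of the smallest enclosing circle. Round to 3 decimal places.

22.847

Side lengths²: P_1P_2² = 325, P_1P_3² = 522, P_2P_3² = 25.
Since P_1P_3² = 522 ≥ 325 + 25 = 350, the angle opposite P_1P_3 is not acute, so the smallest enclosing circle has P_1P_3 as diameter.
Centre = midpoint of P_1P_3 = (-5.5, -0.5), r² = 522/4 = 130.5.
Diameter = 2r = 2√(130.5) ≈ 22.847.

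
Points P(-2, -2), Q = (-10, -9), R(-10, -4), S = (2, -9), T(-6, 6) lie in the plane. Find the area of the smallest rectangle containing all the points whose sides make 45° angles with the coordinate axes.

218.5

In coordinates u = x + y, v = x − y the rectangle is axis-aligned; the map (x,y)→(u,v) scales areas by 2.
u-values: -4, -19, -14, -7, 0; range = 0 − (-19) = 19.
v-values: 0, -1, -6, 11, -12; range = 11 − (-12) = 23.
Area = (19 × 23) / 2 = 218.5.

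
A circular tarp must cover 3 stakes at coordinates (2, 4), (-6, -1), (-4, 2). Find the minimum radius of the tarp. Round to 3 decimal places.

4.717

Call the three points A, B, C in the order given.
Side lengths²: AB² = 89, AC² = 40, BC² = 13.
Since AB² = 89 ≥ 40 + 13 = 53, the angle opposite AB is not acute, so the smallest enclosing circle has AB as diameter.
Centre = midpoint of AB = (-2, 1.5), r² = 89/4 = 22.25.
r = √(22.25) ≈ 4.717.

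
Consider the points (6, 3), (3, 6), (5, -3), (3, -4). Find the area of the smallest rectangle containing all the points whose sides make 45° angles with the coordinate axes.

55

In coordinates u = x + y, v = x − y the rectangle is axis-aligned; the map (x,y)→(u,v) scales areas by 2.
u-values: 9, 9, 2, -1; range = 9 − (-1) = 10.
v-values: 3, -3, 8, 7; range = 8 − (-3) = 11.
Area = (10 × 11) / 2 = 55.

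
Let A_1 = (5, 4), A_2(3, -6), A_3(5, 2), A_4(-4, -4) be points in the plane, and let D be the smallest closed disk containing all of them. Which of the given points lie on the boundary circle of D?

A_1, A_2, A_4

The minimum enclosing circle is determined by three boundary points: A_1, A_2, A_4.
Their circumcentre is (61/74, -27/74) with r² = 99905/2738.
The farthest remaining point A_3 is at distance² 63053/2738 ≤ 99905/2738.
The points at distance exactly r from the centre are A_1, A_2, A_4 — 3 points.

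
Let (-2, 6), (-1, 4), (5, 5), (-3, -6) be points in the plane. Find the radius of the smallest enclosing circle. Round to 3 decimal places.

6.812

A smallest enclosing disk is always determined by at most three of the input points on its boundary.
The minimum enclosing circle is determined by three boundary points: (-2, 6), (5, 5), (-3, -6).
Their circumcentre is (23/34, -9/34) with r² = 26825/578.
The farthest remaining point (-1, 4) is at distance² 12137/578 ≤ 26825/578.
r = √(26825/578) ≈ 6.812.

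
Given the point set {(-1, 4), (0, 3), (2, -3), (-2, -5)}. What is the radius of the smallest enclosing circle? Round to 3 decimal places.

By Welzl's lemma the MEC is supported by two points (diametrically opposite) or three points (on a circumcircle).
The farthest pair is (-1, 4)–(-2, -5) with squared distance 82. The circle on this segment as diameter has centre (-1.5, -0.5) and r² = 82/4 = 20.5.
Check (0, 3): distance² to centre = 14.5 ≤ 20.5, so it lies inside.
All remaining points lie in this disk, and no smaller disk contains both endpoints, so this is the minimum enclosing circle.
r = √(20.5) ≈ 4.528.

4.528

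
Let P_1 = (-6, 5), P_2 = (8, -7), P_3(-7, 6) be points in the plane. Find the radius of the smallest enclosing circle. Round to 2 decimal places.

Side lengths²: P_1P_2² = 340, P_1P_3² = 2, P_2P_3² = 394.
Since P_2P_3² = 394 ≥ 340 + 2 = 342, the angle opposite P_2P_3 is not acute, so the smallest enclosing circle has P_2P_3 as diameter.
Centre = midpoint of P_2P_3 = (0.5, -0.5), r² = 394/4 = 98.5.
r = √(98.5) ≈ 9.92.

9.92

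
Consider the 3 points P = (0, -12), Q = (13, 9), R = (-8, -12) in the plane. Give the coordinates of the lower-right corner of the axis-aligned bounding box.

(13, -12)

x-range [-8, 13], y-range [-12, 9].
The lower-right corner is (13, -12).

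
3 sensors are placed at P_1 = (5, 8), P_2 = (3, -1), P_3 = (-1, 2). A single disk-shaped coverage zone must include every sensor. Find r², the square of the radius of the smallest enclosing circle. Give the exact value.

Side lengths²: P_1P_2² = 85, P_1P_3² = 72, P_2P_3² = 25.
Since P_1P_2² = 85 < 72 + 25 = 97, the triangle is acute, so the smallest enclosing circle is the circumcircle.
Circumcentre = (47/14, 51/14), r² = 2125/98.

2125/98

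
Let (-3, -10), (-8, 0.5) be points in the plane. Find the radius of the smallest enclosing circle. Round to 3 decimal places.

5.815

The smallest circle enclosing two points has them as diameter endpoints.
Centre = midpoint = (-5.5, -4.75); r² = |(-3, -10)−(-8, 0.5)|²/4 = 135.25/4 = 33.8125.
r = √(33.8125) ≈ 5.815.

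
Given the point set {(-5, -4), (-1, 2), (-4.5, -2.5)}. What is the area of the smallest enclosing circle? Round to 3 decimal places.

Call the three points A, B, C in the order given.
Side lengths²: AB² = 52, AC² = 2.5, BC² = 32.5.
Since AB² = 52 ≥ 32.5 + 2.5 = 35, the angle opposite AB is not acute, so the smallest enclosing circle has AB as diameter.
Centre = midpoint of AB = (-3, -1), r² = 52/4 = 13.
Area = π·r² = π·13 ≈ 40.841.

40.841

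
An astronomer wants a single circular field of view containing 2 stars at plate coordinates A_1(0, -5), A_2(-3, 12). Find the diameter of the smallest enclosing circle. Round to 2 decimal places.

17.26

The smallest circle enclosing two points has them as diameter endpoints.
Centre = midpoint = (-1.5, 3.5); r² = |A_1A_2|²/4 = 298/4 = 74.5.
Diameter = 2r = 2√(74.5) ≈ 17.26.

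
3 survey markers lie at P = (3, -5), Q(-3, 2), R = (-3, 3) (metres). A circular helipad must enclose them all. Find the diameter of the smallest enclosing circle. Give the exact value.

Side lengths²: PQ² = 85, PR² = 100, QR² = 1.
Since PR² = 100 ≥ 85 + 1 = 86, the angle opposite PR is not acute, so the smallest enclosing circle has PR as diameter.
Centre = midpoint of PR = (0, -1), r² = 100/4 = 25.
Diameter = 2r = 2√25 = 10.

10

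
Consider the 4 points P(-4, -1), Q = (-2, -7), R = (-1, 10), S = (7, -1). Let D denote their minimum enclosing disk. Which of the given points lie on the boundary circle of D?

Q, R, S

The minimum enclosing circle is determined by three boundary points: Q, R, S.
Their circumcentre is (-113/98, 145/98) with r² = 348725/4802.
The farthest remaining point P is at distance² 68445/4802 ≤ 348725/4802.
The points at distance exactly r from the centre are Q, R, S — 3 points.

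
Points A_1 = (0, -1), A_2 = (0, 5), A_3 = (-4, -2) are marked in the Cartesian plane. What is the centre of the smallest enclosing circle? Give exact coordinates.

(-2, 1.5)

Side lengths²: A_1A_2² = 36, A_1A_3² = 17, A_2A_3² = 65.
Since A_2A_3² = 65 ≥ 36 + 17 = 53, the angle opposite A_2A_3 is not acute, so the smallest enclosing circle has A_2A_3 as diameter.
Centre = midpoint of A_2A_3 = (-2, 1.5), r² = 65/4 = 16.25.
Centre = (-2, 1.5).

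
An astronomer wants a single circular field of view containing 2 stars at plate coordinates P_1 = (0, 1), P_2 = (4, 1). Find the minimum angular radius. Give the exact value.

The smallest circle enclosing two points has them as diameter endpoints.
Centre = midpoint = (2, 1); r² = |P_1P_2|²/4 = 16/4 = 4.
r = √4 = 2.

2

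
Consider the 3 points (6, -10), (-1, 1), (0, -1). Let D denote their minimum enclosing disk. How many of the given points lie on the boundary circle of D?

Call the three points A, B, C in the order given.
Side lengths²: AB² = 170, AC² = 117, BC² = 5.
Since AB² = 170 ≥ 117 + 5 = 122, the angle opposite AB is not acute, so the smallest enclosing circle has AB as diameter.
Centre = midpoint of AB = (2.5, -4.5), r² = 170/4 = 42.5.
The points at distance exactly r from the centre are (6, -10), (-1, 1) — 2 points.

2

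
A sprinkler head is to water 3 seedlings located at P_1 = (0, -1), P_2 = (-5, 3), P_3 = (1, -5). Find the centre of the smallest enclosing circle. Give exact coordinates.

(-2, -1)

Side lengths²: P_1P_2² = 41, P_1P_3² = 17, P_2P_3² = 100.
Since P_2P_3² = 100 ≥ 41 + 17 = 58, the angle opposite P_2P_3 is not acute, so the smallest enclosing circle has P_2P_3 as diameter.
Centre = midpoint of P_2P_3 = (-2, -1), r² = 100/4 = 25.
Centre = (-2, -1).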